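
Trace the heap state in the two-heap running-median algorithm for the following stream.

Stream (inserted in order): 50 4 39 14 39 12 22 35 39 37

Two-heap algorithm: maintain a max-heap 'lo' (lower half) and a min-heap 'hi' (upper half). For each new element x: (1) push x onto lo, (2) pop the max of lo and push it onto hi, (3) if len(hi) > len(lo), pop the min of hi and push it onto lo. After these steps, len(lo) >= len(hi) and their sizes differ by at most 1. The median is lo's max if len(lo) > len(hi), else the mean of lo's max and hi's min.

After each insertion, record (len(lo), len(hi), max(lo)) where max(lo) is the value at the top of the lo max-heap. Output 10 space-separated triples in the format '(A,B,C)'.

Step 1: insert 50 -> lo=[50] hi=[] -> (len(lo)=1, len(hi)=0, max(lo)=50)
Step 2: insert 4 -> lo=[4] hi=[50] -> (len(lo)=1, len(hi)=1, max(lo)=4)
Step 3: insert 39 -> lo=[4, 39] hi=[50] -> (len(lo)=2, len(hi)=1, max(lo)=39)
Step 4: insert 14 -> lo=[4, 14] hi=[39, 50] -> (len(lo)=2, len(hi)=2, max(lo)=14)
Step 5: insert 39 -> lo=[4, 14, 39] hi=[39, 50] -> (len(lo)=3, len(hi)=2, max(lo)=39)
Step 6: insert 12 -> lo=[4, 12, 14] hi=[39, 39, 50] -> (len(lo)=3, len(hi)=3, max(lo)=14)
Step 7: insert 22 -> lo=[4, 12, 14, 22] hi=[39, 39, 50] -> (len(lo)=4, len(hi)=3, max(lo)=22)
Step 8: insert 35 -> lo=[4, 12, 14, 22] hi=[35, 39, 39, 50] -> (len(lo)=4, len(hi)=4, max(lo)=22)
Step 9: insert 39 -> lo=[4, 12, 14, 22, 35] hi=[39, 39, 39, 50] -> (len(lo)=5, len(hi)=4, max(lo)=35)
Step 10: insert 37 -> lo=[4, 12, 14, 22, 35] hi=[37, 39, 39, 39, 50] -> (len(lo)=5, len(hi)=5, max(lo)=35)

Answer: (1,0,50) (1,1,4) (2,1,39) (2,2,14) (3,2,39) (3,3,14) (4,3,22) (4,4,22) (5,4,35) (5,5,35)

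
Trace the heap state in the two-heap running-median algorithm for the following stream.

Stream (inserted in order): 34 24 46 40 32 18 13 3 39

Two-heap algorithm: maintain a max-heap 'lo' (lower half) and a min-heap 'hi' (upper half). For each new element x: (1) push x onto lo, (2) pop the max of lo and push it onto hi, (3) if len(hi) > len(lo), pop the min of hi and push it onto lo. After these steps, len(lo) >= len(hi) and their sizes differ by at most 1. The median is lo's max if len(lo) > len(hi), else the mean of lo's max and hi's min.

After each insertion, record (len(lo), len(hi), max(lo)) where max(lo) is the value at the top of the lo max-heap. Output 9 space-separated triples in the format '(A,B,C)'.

Answer: (1,0,34) (1,1,24) (2,1,34) (2,2,34) (3,2,34) (3,3,32) (4,3,32) (4,4,24) (5,4,32)

Derivation:
Step 1: insert 34 -> lo=[34] hi=[] -> (len(lo)=1, len(hi)=0, max(lo)=34)
Step 2: insert 24 -> lo=[24] hi=[34] -> (len(lo)=1, len(hi)=1, max(lo)=24)
Step 3: insert 46 -> lo=[24, 34] hi=[46] -> (len(lo)=2, len(hi)=1, max(lo)=34)
Step 4: insert 40 -> lo=[24, 34] hi=[40, 46] -> (len(lo)=2, len(hi)=2, max(lo)=34)
Step 5: insert 32 -> lo=[24, 32, 34] hi=[40, 46] -> (len(lo)=3, len(hi)=2, max(lo)=34)
Step 6: insert 18 -> lo=[18, 24, 32] hi=[34, 40, 46] -> (len(lo)=3, len(hi)=3, max(lo)=32)
Step 7: insert 13 -> lo=[13, 18, 24, 32] hi=[34, 40, 46] -> (len(lo)=4, len(hi)=3, max(lo)=32)
Step 8: insert 3 -> lo=[3, 13, 18, 24] hi=[32, 34, 40, 46] -> (len(lo)=4, len(hi)=4, max(lo)=24)
Step 9: insert 39 -> lo=[3, 13, 18, 24, 32] hi=[34, 39, 40, 46] -> (len(lo)=5, len(hi)=4, max(lo)=32)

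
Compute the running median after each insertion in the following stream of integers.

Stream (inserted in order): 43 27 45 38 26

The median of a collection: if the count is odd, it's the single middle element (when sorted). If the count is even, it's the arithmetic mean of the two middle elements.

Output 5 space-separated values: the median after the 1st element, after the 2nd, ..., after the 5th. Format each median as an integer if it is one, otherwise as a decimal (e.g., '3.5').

Answer: 43 35 43 40.5 38

Derivation:
Step 1: insert 43 -> lo=[43] (size 1, max 43) hi=[] (size 0) -> median=43
Step 2: insert 27 -> lo=[27] (size 1, max 27) hi=[43] (size 1, min 43) -> median=35
Step 3: insert 45 -> lo=[27, 43] (size 2, max 43) hi=[45] (size 1, min 45) -> median=43
Step 4: insert 38 -> lo=[27, 38] (size 2, max 38) hi=[43, 45] (size 2, min 43) -> median=40.5
Step 5: insert 26 -> lo=[26, 27, 38] (size 3, max 38) hi=[43, 45] (size 2, min 43) -> median=38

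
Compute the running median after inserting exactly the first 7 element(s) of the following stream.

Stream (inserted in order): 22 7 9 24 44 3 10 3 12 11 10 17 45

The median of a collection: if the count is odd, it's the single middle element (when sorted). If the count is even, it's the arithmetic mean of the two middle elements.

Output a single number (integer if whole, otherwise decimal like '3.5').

Answer: 10

Derivation:
Step 1: insert 22 -> lo=[22] (size 1, max 22) hi=[] (size 0) -> median=22
Step 2: insert 7 -> lo=[7] (size 1, max 7) hi=[22] (size 1, min 22) -> median=14.5
Step 3: insert 9 -> lo=[7, 9] (size 2, max 9) hi=[22] (size 1, min 22) -> median=9
Step 4: insert 24 -> lo=[7, 9] (size 2, max 9) hi=[22, 24] (size 2, min 22) -> median=15.5
Step 5: insert 44 -> lo=[7, 9, 22] (size 3, max 22) hi=[24, 44] (size 2, min 24) -> median=22
Step 6: insert 3 -> lo=[3, 7, 9] (size 3, max 9) hi=[22, 24, 44] (size 3, min 22) -> median=15.5
Step 7: insert 10 -> lo=[3, 7, 9, 10] (size 4, max 10) hi=[22, 24, 44] (size 3, min 22) -> median=10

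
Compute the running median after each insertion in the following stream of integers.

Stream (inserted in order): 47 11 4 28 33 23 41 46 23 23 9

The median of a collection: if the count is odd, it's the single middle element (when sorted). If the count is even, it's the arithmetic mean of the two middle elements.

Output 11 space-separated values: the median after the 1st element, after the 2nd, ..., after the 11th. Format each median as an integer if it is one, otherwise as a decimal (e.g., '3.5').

Answer: 47 29 11 19.5 28 25.5 28 30.5 28 25.5 23

Derivation:
Step 1: insert 47 -> lo=[47] (size 1, max 47) hi=[] (size 0) -> median=47
Step 2: insert 11 -> lo=[11] (size 1, max 11) hi=[47] (size 1, min 47) -> median=29
Step 3: insert 4 -> lo=[4, 11] (size 2, max 11) hi=[47] (size 1, min 47) -> median=11
Step 4: insert 28 -> lo=[4, 11] (size 2, max 11) hi=[28, 47] (size 2, min 28) -> median=19.5
Step 5: insert 33 -> lo=[4, 11, 28] (size 3, max 28) hi=[33, 47] (size 2, min 33) -> median=28
Step 6: insert 23 -> lo=[4, 11, 23] (size 3, max 23) hi=[28, 33, 47] (size 3, min 28) -> median=25.5
Step 7: insert 41 -> lo=[4, 11, 23, 28] (size 4, max 28) hi=[33, 41, 47] (size 3, min 33) -> median=28
Step 8: insert 46 -> lo=[4, 11, 23, 28] (size 4, max 28) hi=[33, 41, 46, 47] (size 4, min 33) -> median=30.5
Step 9: insert 23 -> lo=[4, 11, 23, 23, 28] (size 5, max 28) hi=[33, 41, 46, 47] (size 4, min 33) -> median=28
Step 10: insert 23 -> lo=[4, 11, 23, 23, 23] (size 5, max 23) hi=[28, 33, 41, 46, 47] (size 5, min 28) -> median=25.5
Step 11: insert 9 -> lo=[4, 9, 11, 23, 23, 23] (size 6, max 23) hi=[28, 33, 41, 46, 47] (size 5, min 28) -> median=23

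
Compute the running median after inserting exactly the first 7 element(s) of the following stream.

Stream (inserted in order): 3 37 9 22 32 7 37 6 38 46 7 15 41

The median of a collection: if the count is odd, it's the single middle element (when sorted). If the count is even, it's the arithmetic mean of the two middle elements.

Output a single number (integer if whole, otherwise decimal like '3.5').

Step 1: insert 3 -> lo=[3] (size 1, max 3) hi=[] (size 0) -> median=3
Step 2: insert 37 -> lo=[3] (size 1, max 3) hi=[37] (size 1, min 37) -> median=20
Step 3: insert 9 -> lo=[3, 9] (size 2, max 9) hi=[37] (size 1, min 37) -> median=9
Step 4: insert 22 -> lo=[3, 9] (size 2, max 9) hi=[22, 37] (size 2, min 22) -> median=15.5
Step 5: insert 32 -> lo=[3, 9, 22] (size 3, max 22) hi=[32, 37] (size 2, min 32) -> median=22
Step 6: insert 7 -> lo=[3, 7, 9] (size 3, max 9) hi=[22, 32, 37] (size 3, min 22) -> median=15.5
Step 7: insert 37 -> lo=[3, 7, 9, 22] (size 4, max 22) hi=[32, 37, 37] (size 3, min 32) -> median=22

Answer: 22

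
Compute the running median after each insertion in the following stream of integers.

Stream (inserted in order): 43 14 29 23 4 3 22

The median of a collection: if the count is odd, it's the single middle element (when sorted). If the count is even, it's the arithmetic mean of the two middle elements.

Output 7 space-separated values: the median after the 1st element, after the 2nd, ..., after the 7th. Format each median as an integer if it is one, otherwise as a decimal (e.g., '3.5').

Step 1: insert 43 -> lo=[43] (size 1, max 43) hi=[] (size 0) -> median=43
Step 2: insert 14 -> lo=[14] (size 1, max 14) hi=[43] (size 1, min 43) -> median=28.5
Step 3: insert 29 -> lo=[14, 29] (size 2, max 29) hi=[43] (size 1, min 43) -> median=29
Step 4: insert 23 -> lo=[14, 23] (size 2, max 23) hi=[29, 43] (size 2, min 29) -> median=26
Step 5: insert 4 -> lo=[4, 14, 23] (size 3, max 23) hi=[29, 43] (size 2, min 29) -> median=23
Step 6: insert 3 -> lo=[3, 4, 14] (size 3, max 14) hi=[23, 29, 43] (size 3, min 23) -> median=18.5
Step 7: insert 22 -> lo=[3, 4, 14, 22] (size 4, max 22) hi=[23, 29, 43] (size 3, min 23) -> median=22

Answer: 43 28.5 29 26 23 18.5 22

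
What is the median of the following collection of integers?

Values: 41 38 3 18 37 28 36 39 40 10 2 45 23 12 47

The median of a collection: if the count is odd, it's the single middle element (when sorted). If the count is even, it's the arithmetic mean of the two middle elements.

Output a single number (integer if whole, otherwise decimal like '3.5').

Step 1: insert 41 -> lo=[41] (size 1, max 41) hi=[] (size 0) -> median=41
Step 2: insert 38 -> lo=[38] (size 1, max 38) hi=[41] (size 1, min 41) -> median=39.5
Step 3: insert 3 -> lo=[3, 38] (size 2, max 38) hi=[41] (size 1, min 41) -> median=38
Step 4: insert 18 -> lo=[3, 18] (size 2, max 18) hi=[38, 41] (size 2, min 38) -> median=28
Step 5: insert 37 -> lo=[3, 18, 37] (size 3, max 37) hi=[38, 41] (size 2, min 38) -> median=37
Step 6: insert 28 -> lo=[3, 18, 28] (size 3, max 28) hi=[37, 38, 41] (size 3, min 37) -> median=32.5
Step 7: insert 36 -> lo=[3, 18, 28, 36] (size 4, max 36) hi=[37, 38, 41] (size 3, min 37) -> median=36
Step 8: insert 39 -> lo=[3, 18, 28, 36] (size 4, max 36) hi=[37, 38, 39, 41] (size 4, min 37) -> median=36.5
Step 9: insert 40 -> lo=[3, 18, 28, 36, 37] (size 5, max 37) hi=[38, 39, 40, 41] (size 4, min 38) -> median=37
Step 10: insert 10 -> lo=[3, 10, 18, 28, 36] (size 5, max 36) hi=[37, 38, 39, 40, 41] (size 5, min 37) -> median=36.5
Step 11: insert 2 -> lo=[2, 3, 10, 18, 28, 36] (size 6, max 36) hi=[37, 38, 39, 40, 41] (size 5, min 37) -> median=36
Step 12: insert 45 -> lo=[2, 3, 10, 18, 28, 36] (size 6, max 36) hi=[37, 38, 39, 40, 41, 45] (size 6, min 37) -> median=36.5
Step 13: insert 23 -> lo=[2, 3, 10, 18, 23, 28, 36] (size 7, max 36) hi=[37, 38, 39, 40, 41, 45] (size 6, min 37) -> median=36
Step 14: insert 12 -> lo=[2, 3, 10, 12, 18, 23, 28] (size 7, max 28) hi=[36, 37, 38, 39, 40, 41, 45] (size 7, min 36) -> median=32
Step 15: insert 47 -> lo=[2, 3, 10, 12, 18, 23, 28, 36] (size 8, max 36) hi=[37, 38, 39, 40, 41, 45, 47] (size 7, min 37) -> median=36

Answer: 36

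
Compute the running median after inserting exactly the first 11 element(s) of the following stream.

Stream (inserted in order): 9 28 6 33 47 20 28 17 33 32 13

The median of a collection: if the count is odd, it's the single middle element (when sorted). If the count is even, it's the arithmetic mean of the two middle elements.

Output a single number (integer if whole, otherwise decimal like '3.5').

Step 1: insert 9 -> lo=[9] (size 1, max 9) hi=[] (size 0) -> median=9
Step 2: insert 28 -> lo=[9] (size 1, max 9) hi=[28] (size 1, min 28) -> median=18.5
Step 3: insert 6 -> lo=[6, 9] (size 2, max 9) hi=[28] (size 1, min 28) -> median=9
Step 4: insert 33 -> lo=[6, 9] (size 2, max 9) hi=[28, 33] (size 2, min 28) -> median=18.5
Step 5: insert 47 -> lo=[6, 9, 28] (size 3, max 28) hi=[33, 47] (size 2, min 33) -> median=28
Step 6: insert 20 -> lo=[6, 9, 20] (size 3, max 20) hi=[28, 33, 47] (size 3, min 28) -> median=24
Step 7: insert 28 -> lo=[6, 9, 20, 28] (size 4, max 28) hi=[28, 33, 47] (size 3, min 28) -> median=28
Step 8: insert 17 -> lo=[6, 9, 17, 20] (size 4, max 20) hi=[28, 28, 33, 47] (size 4, min 28) -> median=24
Step 9: insert 33 -> lo=[6, 9, 17, 20, 28] (size 5, max 28) hi=[28, 33, 33, 47] (size 4, min 28) -> median=28
Step 10: insert 32 -> lo=[6, 9, 17, 20, 28] (size 5, max 28) hi=[28, 32, 33, 33, 47] (size 5, min 28) -> median=28
Step 11: insert 13 -> lo=[6, 9, 13, 17, 20, 28] (size 6, max 28) hi=[28, 32, 33, 33, 47] (size 5, min 28) -> median=28

Answer: 28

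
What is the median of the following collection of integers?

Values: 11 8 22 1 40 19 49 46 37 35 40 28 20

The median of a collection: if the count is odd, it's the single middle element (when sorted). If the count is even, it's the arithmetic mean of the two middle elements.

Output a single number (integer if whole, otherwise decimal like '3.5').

Step 1: insert 11 -> lo=[11] (size 1, max 11) hi=[] (size 0) -> median=11
Step 2: insert 8 -> lo=[8] (size 1, max 8) hi=[11] (size 1, min 11) -> median=9.5
Step 3: insert 22 -> lo=[8, 11] (size 2, max 11) hi=[22] (size 1, min 22) -> median=11
Step 4: insert 1 -> lo=[1, 8] (size 2, max 8) hi=[11, 22] (size 2, min 11) -> median=9.5
Step 5: insert 40 -> lo=[1, 8, 11] (size 3, max 11) hi=[22, 40] (size 2, min 22) -> median=11
Step 6: insert 19 -> lo=[1, 8, 11] (size 3, max 11) hi=[19, 22, 40] (size 3, min 19) -> median=15
Step 7: insert 49 -> lo=[1, 8, 11, 19] (size 4, max 19) hi=[22, 40, 49] (size 3, min 22) -> median=19
Step 8: insert 46 -> lo=[1, 8, 11, 19] (size 4, max 19) hi=[22, 40, 46, 49] (size 4, min 22) -> median=20.5
Step 9: insert 37 -> lo=[1, 8, 11, 19, 22] (size 5, max 22) hi=[37, 40, 46, 49] (size 4, min 37) -> median=22
Step 10: insert 35 -> lo=[1, 8, 11, 19, 22] (size 5, max 22) hi=[35, 37, 40, 46, 49] (size 5, min 35) -> median=28.5
Step 11: insert 40 -> lo=[1, 8, 11, 19, 22, 35] (size 6, max 35) hi=[37, 40, 40, 46, 49] (size 5, min 37) -> median=35
Step 12: insert 28 -> lo=[1, 8, 11, 19, 22, 28] (size 6, max 28) hi=[35, 37, 40, 40, 46, 49] (size 6, min 35) -> median=31.5
Step 13: insert 20 -> lo=[1, 8, 11, 19, 20, 22, 28] (size 7, max 28) hi=[35, 37, 40, 40, 46, 49] (size 6, min 35) -> median=28

Answer: 28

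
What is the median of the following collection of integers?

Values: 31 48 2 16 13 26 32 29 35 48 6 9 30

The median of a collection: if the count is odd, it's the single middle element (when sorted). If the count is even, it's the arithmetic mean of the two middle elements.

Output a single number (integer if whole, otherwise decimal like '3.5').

Step 1: insert 31 -> lo=[31] (size 1, max 31) hi=[] (size 0) -> median=31
Step 2: insert 48 -> lo=[31] (size 1, max 31) hi=[48] (size 1, min 48) -> median=39.5
Step 3: insert 2 -> lo=[2, 31] (size 2, max 31) hi=[48] (size 1, min 48) -> median=31
Step 4: insert 16 -> lo=[2, 16] (size 2, max 16) hi=[31, 48] (size 2, min 31) -> median=23.5
Step 5: insert 13 -> lo=[2, 13, 16] (size 3, max 16) hi=[31, 48] (size 2, min 31) -> median=16
Step 6: insert 26 -> lo=[2, 13, 16] (size 3, max 16) hi=[26, 31, 48] (size 3, min 26) -> median=21
Step 7: insert 32 -> lo=[2, 13, 16, 26] (size 4, max 26) hi=[31, 32, 48] (size 3, min 31) -> median=26
Step 8: insert 29 -> lo=[2, 13, 16, 26] (size 4, max 26) hi=[29, 31, 32, 48] (size 4, min 29) -> median=27.5
Step 9: insert 35 -> lo=[2, 13, 16, 26, 29] (size 5, max 29) hi=[31, 32, 35, 48] (size 4, min 31) -> median=29
Step 10: insert 48 -> lo=[2, 13, 16, 26, 29] (size 5, max 29) hi=[31, 32, 35, 48, 48] (size 5, min 31) -> median=30
Step 11: insert 6 -> lo=[2, 6, 13, 16, 26, 29] (size 6, max 29) hi=[31, 32, 35, 48, 48] (size 5, min 31) -> median=29
Step 12: insert 9 -> lo=[2, 6, 9, 13, 16, 26] (size 6, max 26) hi=[29, 31, 32, 35, 48, 48] (size 6, min 29) -> median=27.5
Step 13: insert 30 -> lo=[2, 6, 9, 13, 16, 26, 29] (size 7, max 29) hi=[30, 31, 32, 35, 48, 48] (size 6, min 30) -> median=29

Answer: 29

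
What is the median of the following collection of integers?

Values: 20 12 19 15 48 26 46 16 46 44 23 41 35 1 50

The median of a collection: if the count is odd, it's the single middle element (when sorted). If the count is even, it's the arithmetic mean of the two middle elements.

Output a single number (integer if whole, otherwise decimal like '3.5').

Step 1: insert 20 -> lo=[20] (size 1, max 20) hi=[] (size 0) -> median=20
Step 2: insert 12 -> lo=[12] (size 1, max 12) hi=[20] (size 1, min 20) -> median=16
Step 3: insert 19 -> lo=[12, 19] (size 2, max 19) hi=[20] (size 1, min 20) -> median=19
Step 4: insert 15 -> lo=[12, 15] (size 2, max 15) hi=[19, 20] (size 2, min 19) -> median=17
Step 5: insert 48 -> lo=[12, 15, 19] (size 3, max 19) hi=[20, 48] (size 2, min 20) -> median=19
Step 6: insert 26 -> lo=[12, 15, 19] (size 3, max 19) hi=[20, 26, 48] (size 3, min 20) -> median=19.5
Step 7: insert 46 -> lo=[12, 15, 19, 20] (size 4, max 20) hi=[26, 46, 48] (size 3, min 26) -> median=20
Step 8: insert 16 -> lo=[12, 15, 16, 19] (size 4, max 19) hi=[20, 26, 46, 48] (size 4, min 20) -> median=19.5
Step 9: insert 46 -> lo=[12, 15, 16, 19, 20] (size 5, max 20) hi=[26, 46, 46, 48] (size 4, min 26) -> median=20
Step 10: insert 44 -> lo=[12, 15, 16, 19, 20] (size 5, max 20) hi=[26, 44, 46, 46, 48] (size 5, min 26) -> median=23
Step 11: insert 23 -> lo=[12, 15, 16, 19, 20, 23] (size 6, max 23) hi=[26, 44, 46, 46, 48] (size 5, min 26) -> median=23
Step 12: insert 41 -> lo=[12, 15, 16, 19, 20, 23] (size 6, max 23) hi=[26, 41, 44, 46, 46, 48] (size 6, min 26) -> median=24.5
Step 13: insert 35 -> lo=[12, 15, 16, 19, 20, 23, 26] (size 7, max 26) hi=[35, 41, 44, 46, 46, 48] (size 6, min 35) -> median=26
Step 14: insert 1 -> lo=[1, 12, 15, 16, 19, 20, 23] (size 7, max 23) hi=[26, 35, 41, 44, 46, 46, 48] (size 7, min 26) -> median=24.5
Step 15: insert 50 -> lo=[1, 12, 15, 16, 19, 20, 23, 26] (size 8, max 26) hi=[35, 41, 44, 46, 46, 48, 50] (size 7, min 35) -> median=26

Answer: 26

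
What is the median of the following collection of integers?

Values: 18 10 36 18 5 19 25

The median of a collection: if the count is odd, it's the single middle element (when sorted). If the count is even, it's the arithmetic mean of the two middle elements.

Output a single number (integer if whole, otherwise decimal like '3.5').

Step 1: insert 18 -> lo=[18] (size 1, max 18) hi=[] (size 0) -> median=18
Step 2: insert 10 -> lo=[10] (size 1, max 10) hi=[18] (size 1, min 18) -> median=14
Step 3: insert 36 -> lo=[10, 18] (size 2, max 18) hi=[36] (size 1, min 36) -> median=18
Step 4: insert 18 -> lo=[10, 18] (size 2, max 18) hi=[18, 36] (size 2, min 18) -> median=18
Step 5: insert 5 -> lo=[5, 10, 18] (size 3, max 18) hi=[18, 36] (size 2, min 18) -> median=18
Step 6: insert 19 -> lo=[5, 10, 18] (size 3, max 18) hi=[18, 19, 36] (size 3, min 18) -> median=18
Step 7: insert 25 -> lo=[5, 10, 18, 18] (size 4, max 18) hi=[19, 25, 36] (size 3, min 19) -> median=18

Answer: 18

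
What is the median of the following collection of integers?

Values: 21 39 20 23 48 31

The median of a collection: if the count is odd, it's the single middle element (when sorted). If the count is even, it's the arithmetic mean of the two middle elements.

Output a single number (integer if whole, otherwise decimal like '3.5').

Step 1: insert 21 -> lo=[21] (size 1, max 21) hi=[] (size 0) -> median=21
Step 2: insert 39 -> lo=[21] (size 1, max 21) hi=[39] (size 1, min 39) -> median=30
Step 3: insert 20 -> lo=[20, 21] (size 2, max 21) hi=[39] (size 1, min 39) -> median=21
Step 4: insert 23 -> lo=[20, 21] (size 2, max 21) hi=[23, 39] (size 2, min 23) -> median=22
Step 5: insert 48 -> lo=[20, 21, 23] (size 3, max 23) hi=[39, 48] (size 2, min 39) -> median=23
Step 6: insert 31 -> lo=[20, 21, 23] (size 3, max 23) hi=[31, 39, 48] (size 3, min 31) -> median=27

Answer: 27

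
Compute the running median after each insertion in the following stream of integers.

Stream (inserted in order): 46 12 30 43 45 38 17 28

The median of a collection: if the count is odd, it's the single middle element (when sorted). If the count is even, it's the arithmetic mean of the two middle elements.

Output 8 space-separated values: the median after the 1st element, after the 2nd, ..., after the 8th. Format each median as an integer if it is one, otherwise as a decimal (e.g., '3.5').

Step 1: insert 46 -> lo=[46] (size 1, max 46) hi=[] (size 0) -> median=46
Step 2: insert 12 -> lo=[12] (size 1, max 12) hi=[46] (size 1, min 46) -> median=29
Step 3: insert 30 -> lo=[12, 30] (size 2, max 30) hi=[46] (size 1, min 46) -> median=30
Step 4: insert 43 -> lo=[12, 30] (size 2, max 30) hi=[43, 46] (size 2, min 43) -> median=36.5
Step 5: insert 45 -> lo=[12, 30, 43] (size 3, max 43) hi=[45, 46] (size 2, min 45) -> median=43
Step 6: insert 38 -> lo=[12, 30, 38] (size 3, max 38) hi=[43, 45, 46] (size 3, min 43) -> median=40.5
Step 7: insert 17 -> lo=[12, 17, 30, 38] (size 4, max 38) hi=[43, 45, 46] (size 3, min 43) -> median=38
Step 8: insert 28 -> lo=[12, 17, 28, 30] (size 4, max 30) hi=[38, 43, 45, 46] (size 4, min 38) -> median=34

Answer: 46 29 30 36.5 43 40.5 38 34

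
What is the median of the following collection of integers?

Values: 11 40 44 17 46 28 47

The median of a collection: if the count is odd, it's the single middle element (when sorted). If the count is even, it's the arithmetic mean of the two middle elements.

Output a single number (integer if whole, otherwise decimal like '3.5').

Answer: 40

Derivation:
Step 1: insert 11 -> lo=[11] (size 1, max 11) hi=[] (size 0) -> median=11
Step 2: insert 40 -> lo=[11] (size 1, max 11) hi=[40] (size 1, min 40) -> median=25.5
Step 3: insert 44 -> lo=[11, 40] (size 2, max 40) hi=[44] (size 1, min 44) -> median=40
Step 4: insert 17 -> lo=[11, 17] (size 2, max 17) hi=[40, 44] (size 2, min 40) -> median=28.5
Step 5: insert 46 -> lo=[11, 17, 40] (size 3, max 40) hi=[44, 46] (size 2, min 44) -> median=40
Step 6: insert 28 -> lo=[11, 17, 28] (size 3, max 28) hi=[40, 44, 46] (size 3, min 40) -> median=34
Step 7: insert 47 -> lo=[11, 17, 28, 40] (size 4, max 40) hi=[44, 46, 47] (size 3, min 44) -> median=40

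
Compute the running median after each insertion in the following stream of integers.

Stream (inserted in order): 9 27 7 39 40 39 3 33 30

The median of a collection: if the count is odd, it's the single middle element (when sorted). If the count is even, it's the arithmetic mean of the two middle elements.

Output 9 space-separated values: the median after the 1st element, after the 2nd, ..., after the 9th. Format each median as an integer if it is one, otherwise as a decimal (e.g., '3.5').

Answer: 9 18 9 18 27 33 27 30 30

Derivation:
Step 1: insert 9 -> lo=[9] (size 1, max 9) hi=[] (size 0) -> median=9
Step 2: insert 27 -> lo=[9] (size 1, max 9) hi=[27] (size 1, min 27) -> median=18
Step 3: insert 7 -> lo=[7, 9] (size 2, max 9) hi=[27] (size 1, min 27) -> median=9
Step 4: insert 39 -> lo=[7, 9] (size 2, max 9) hi=[27, 39] (size 2, min 27) -> median=18
Step 5: insert 40 -> lo=[7, 9, 27] (size 3, max 27) hi=[39, 40] (size 2, min 39) -> median=27
Step 6: insert 39 -> lo=[7, 9, 27] (size 3, max 27) hi=[39, 39, 40] (size 3, min 39) -> median=33
Step 7: insert 3 -> lo=[3, 7, 9, 27] (size 4, max 27) hi=[39, 39, 40] (size 3, min 39) -> median=27
Step 8: insert 33 -> lo=[3, 7, 9, 27] (size 4, max 27) hi=[33, 39, 39, 40] (size 4, min 33) -> median=30
Step 9: insert 30 -> lo=[3, 7, 9, 27, 30] (size 5, max 30) hi=[33, 39, 39, 40] (size 4, min 33) -> median=30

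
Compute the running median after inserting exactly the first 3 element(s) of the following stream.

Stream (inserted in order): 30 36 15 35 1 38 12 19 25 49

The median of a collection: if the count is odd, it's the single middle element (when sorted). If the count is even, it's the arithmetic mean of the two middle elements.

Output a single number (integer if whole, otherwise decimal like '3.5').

Step 1: insert 30 -> lo=[30] (size 1, max 30) hi=[] (size 0) -> median=30
Step 2: insert 36 -> lo=[30] (size 1, max 30) hi=[36] (size 1, min 36) -> median=33
Step 3: insert 15 -> lo=[15, 30] (size 2, max 30) hi=[36] (size 1, min 36) -> median=30

Answer: 30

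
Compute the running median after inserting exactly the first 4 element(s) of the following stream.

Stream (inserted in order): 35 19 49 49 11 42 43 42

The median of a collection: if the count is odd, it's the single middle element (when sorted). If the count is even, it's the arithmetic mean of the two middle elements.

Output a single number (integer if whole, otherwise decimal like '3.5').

Step 1: insert 35 -> lo=[35] (size 1, max 35) hi=[] (size 0) -> median=35
Step 2: insert 19 -> lo=[19] (size 1, max 19) hi=[35] (size 1, min 35) -> median=27
Step 3: insert 49 -> lo=[19, 35] (size 2, max 35) hi=[49] (size 1, min 49) -> median=35
Step 4: insert 49 -> lo=[19, 35] (size 2, max 35) hi=[49, 49] (size 2, min 49) -> median=42

Answer: 42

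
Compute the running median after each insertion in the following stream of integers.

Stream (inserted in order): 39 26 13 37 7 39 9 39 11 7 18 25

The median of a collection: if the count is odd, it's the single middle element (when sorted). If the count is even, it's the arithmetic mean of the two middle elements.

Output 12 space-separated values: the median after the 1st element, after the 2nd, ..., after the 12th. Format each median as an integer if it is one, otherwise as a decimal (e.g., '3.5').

Step 1: insert 39 -> lo=[39] (size 1, max 39) hi=[] (size 0) -> median=39
Step 2: insert 26 -> lo=[26] (size 1, max 26) hi=[39] (size 1, min 39) -> median=32.5
Step 3: insert 13 -> lo=[13, 26] (size 2, max 26) hi=[39] (size 1, min 39) -> median=26
Step 4: insert 37 -> lo=[13, 26] (size 2, max 26) hi=[37, 39] (size 2, min 37) -> median=31.5
Step 5: insert 7 -> lo=[7, 13, 26] (size 3, max 26) hi=[37, 39] (size 2, min 37) -> median=26
Step 6: insert 39 -> lo=[7, 13, 26] (size 3, max 26) hi=[37, 39, 39] (size 3, min 37) -> median=31.5
Step 7: insert 9 -> lo=[7, 9, 13, 26] (size 4, max 26) hi=[37, 39, 39] (size 3, min 37) -> median=26
Step 8: insert 39 -> lo=[7, 9, 13, 26] (size 4, max 26) hi=[37, 39, 39, 39] (size 4, min 37) -> median=31.5
Step 9: insert 11 -> lo=[7, 9, 11, 13, 26] (size 5, max 26) hi=[37, 39, 39, 39] (size 4, min 37) -> median=26
Step 10: insert 7 -> lo=[7, 7, 9, 11, 13] (size 5, max 13) hi=[26, 37, 39, 39, 39] (size 5, min 26) -> median=19.5
Step 11: insert 18 -> lo=[7, 7, 9, 11, 13, 18] (size 6, max 18) hi=[26, 37, 39, 39, 39] (size 5, min 26) -> median=18
Step 12: insert 25 -> lo=[7, 7, 9, 11, 13, 18] (size 6, max 18) hi=[25, 26, 37, 39, 39, 39] (size 6, min 25) -> median=21.5

Answer: 39 32.5 26 31.5 26 31.5 26 31.5 26 19.5 18 21.5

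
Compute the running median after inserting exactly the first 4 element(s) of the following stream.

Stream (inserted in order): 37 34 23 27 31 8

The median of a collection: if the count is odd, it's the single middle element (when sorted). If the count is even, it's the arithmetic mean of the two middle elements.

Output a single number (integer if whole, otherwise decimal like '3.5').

Answer: 30.5

Derivation:
Step 1: insert 37 -> lo=[37] (size 1, max 37) hi=[] (size 0) -> median=37
Step 2: insert 34 -> lo=[34] (size 1, max 34) hi=[37] (size 1, min 37) -> median=35.5
Step 3: insert 23 -> lo=[23, 34] (size 2, max 34) hi=[37] (size 1, min 37) -> median=34
Step 4: insert 27 -> lo=[23, 27] (size 2, max 27) hi=[34, 37] (size 2, min 34) -> median=30.5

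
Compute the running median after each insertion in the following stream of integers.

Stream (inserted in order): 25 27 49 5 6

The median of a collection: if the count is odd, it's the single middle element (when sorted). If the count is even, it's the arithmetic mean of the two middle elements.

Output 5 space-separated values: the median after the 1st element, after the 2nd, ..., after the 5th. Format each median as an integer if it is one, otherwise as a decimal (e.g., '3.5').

Step 1: insert 25 -> lo=[25] (size 1, max 25) hi=[] (size 0) -> median=25
Step 2: insert 27 -> lo=[25] (size 1, max 25) hi=[27] (size 1, min 27) -> median=26
Step 3: insert 49 -> lo=[25, 27] (size 2, max 27) hi=[49] (size 1, min 49) -> median=27
Step 4: insert 5 -> lo=[5, 25] (size 2, max 25) hi=[27, 49] (size 2, min 27) -> median=26
Step 5: insert 6 -> lo=[5, 6, 25] (size 3, max 25) hi=[27, 49] (size 2, min 27) -> median=25

Answer: 25 26 27 26 25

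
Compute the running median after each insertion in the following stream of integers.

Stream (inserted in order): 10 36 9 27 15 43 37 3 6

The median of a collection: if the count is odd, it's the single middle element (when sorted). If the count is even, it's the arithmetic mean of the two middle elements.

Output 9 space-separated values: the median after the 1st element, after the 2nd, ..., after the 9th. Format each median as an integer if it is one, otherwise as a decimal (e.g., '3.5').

Answer: 10 23 10 18.5 15 21 27 21 15

Derivation:
Step 1: insert 10 -> lo=[10] (size 1, max 10) hi=[] (size 0) -> median=10
Step 2: insert 36 -> lo=[10] (size 1, max 10) hi=[36] (size 1, min 36) -> median=23
Step 3: insert 9 -> lo=[9, 10] (size 2, max 10) hi=[36] (size 1, min 36) -> median=10
Step 4: insert 27 -> lo=[9, 10] (size 2, max 10) hi=[27, 36] (size 2, min 27) -> median=18.5
Step 5: insert 15 -> lo=[9, 10, 15] (size 3, max 15) hi=[27, 36] (size 2, min 27) -> median=15
Step 6: insert 43 -> lo=[9, 10, 15] (size 3, max 15) hi=[27, 36, 43] (size 3, min 27) -> median=21
Step 7: insert 37 -> lo=[9, 10, 15, 27] (size 4, max 27) hi=[36, 37, 43] (size 3, min 36) -> median=27
Step 8: insert 3 -> lo=[3, 9, 10, 15] (size 4, max 15) hi=[27, 36, 37, 43] (size 4, min 27) -> median=21
Step 9: insert 6 -> lo=[3, 6, 9, 10, 15] (size 5, max 15) hi=[27, 36, 37, 43] (size 4, min 27) -> median=15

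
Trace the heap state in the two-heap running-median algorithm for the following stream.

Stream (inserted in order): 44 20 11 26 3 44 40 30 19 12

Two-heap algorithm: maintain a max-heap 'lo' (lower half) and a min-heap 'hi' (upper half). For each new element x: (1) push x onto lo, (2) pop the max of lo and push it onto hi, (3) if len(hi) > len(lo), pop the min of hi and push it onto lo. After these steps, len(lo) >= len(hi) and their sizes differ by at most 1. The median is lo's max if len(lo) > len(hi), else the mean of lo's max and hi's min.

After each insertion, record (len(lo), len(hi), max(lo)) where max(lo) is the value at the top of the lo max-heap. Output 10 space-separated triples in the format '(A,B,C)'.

Answer: (1,0,44) (1,1,20) (2,1,20) (2,2,20) (3,2,20) (3,3,20) (4,3,26) (4,4,26) (5,4,26) (5,5,20)

Derivation:
Step 1: insert 44 -> lo=[44] hi=[] -> (len(lo)=1, len(hi)=0, max(lo)=44)
Step 2: insert 20 -> lo=[20] hi=[44] -> (len(lo)=1, len(hi)=1, max(lo)=20)
Step 3: insert 11 -> lo=[11, 20] hi=[44] -> (len(lo)=2, len(hi)=1, max(lo)=20)
Step 4: insert 26 -> lo=[11, 20] hi=[26, 44] -> (len(lo)=2, len(hi)=2, max(lo)=20)
Step 5: insert 3 -> lo=[3, 11, 20] hi=[26, 44] -> (len(lo)=3, len(hi)=2, max(lo)=20)
Step 6: insert 44 -> lo=[3, 11, 20] hi=[26, 44, 44] -> (len(lo)=3, len(hi)=3, max(lo)=20)
Step 7: insert 40 -> lo=[3, 11, 20, 26] hi=[40, 44, 44] -> (len(lo)=4, len(hi)=3, max(lo)=26)
Step 8: insert 30 -> lo=[3, 11, 20, 26] hi=[30, 40, 44, 44] -> (len(lo)=4, len(hi)=4, max(lo)=26)
Step 9: insert 19 -> lo=[3, 11, 19, 20, 26] hi=[30, 40, 44, 44] -> (len(lo)=5, len(hi)=4, max(lo)=26)
Step 10: insert 12 -> lo=[3, 11, 12, 19, 20] hi=[26, 30, 40, 44, 44] -> (len(lo)=5, len(hi)=5, max(lo)=20)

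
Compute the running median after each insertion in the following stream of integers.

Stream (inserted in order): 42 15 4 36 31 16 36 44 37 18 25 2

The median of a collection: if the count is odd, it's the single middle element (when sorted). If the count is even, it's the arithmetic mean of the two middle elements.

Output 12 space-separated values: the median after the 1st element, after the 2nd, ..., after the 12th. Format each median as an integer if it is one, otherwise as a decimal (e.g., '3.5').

Step 1: insert 42 -> lo=[42] (size 1, max 42) hi=[] (size 0) -> median=42
Step 2: insert 15 -> lo=[15] (size 1, max 15) hi=[42] (size 1, min 42) -> median=28.5
Step 3: insert 4 -> lo=[4, 15] (size 2, max 15) hi=[42] (size 1, min 42) -> median=15
Step 4: insert 36 -> lo=[4, 15] (size 2, max 15) hi=[36, 42] (size 2, min 36) -> median=25.5
Step 5: insert 31 -> lo=[4, 15, 31] (size 3, max 31) hi=[36, 42] (size 2, min 36) -> median=31
Step 6: insert 16 -> lo=[4, 15, 16] (size 3, max 16) hi=[31, 36, 42] (size 3, min 31) -> median=23.5
Step 7: insert 36 -> lo=[4, 15, 16, 31] (size 4, max 31) hi=[36, 36, 42] (size 3, min 36) -> median=31
Step 8: insert 44 -> lo=[4, 15, 16, 31] (size 4, max 31) hi=[36, 36, 42, 44] (size 4, min 36) -> median=33.5
Step 9: insert 37 -> lo=[4, 15, 16, 31, 36] (size 5, max 36) hi=[36, 37, 42, 44] (size 4, min 36) -> median=36
Step 10: insert 18 -> lo=[4, 15, 16, 18, 31] (size 5, max 31) hi=[36, 36, 37, 42, 44] (size 5, min 36) -> median=33.5
Step 11: insert 25 -> lo=[4, 15, 16, 18, 25, 31] (size 6, max 31) hi=[36, 36, 37, 42, 44] (size 5, min 36) -> median=31
Step 12: insert 2 -> lo=[2, 4, 15, 16, 18, 25] (size 6, max 25) hi=[31, 36, 36, 37, 42, 44] (size 6, min 31) -> median=28

Answer: 42 28.5 15 25.5 31 23.5 31 33.5 36 33.5 31 28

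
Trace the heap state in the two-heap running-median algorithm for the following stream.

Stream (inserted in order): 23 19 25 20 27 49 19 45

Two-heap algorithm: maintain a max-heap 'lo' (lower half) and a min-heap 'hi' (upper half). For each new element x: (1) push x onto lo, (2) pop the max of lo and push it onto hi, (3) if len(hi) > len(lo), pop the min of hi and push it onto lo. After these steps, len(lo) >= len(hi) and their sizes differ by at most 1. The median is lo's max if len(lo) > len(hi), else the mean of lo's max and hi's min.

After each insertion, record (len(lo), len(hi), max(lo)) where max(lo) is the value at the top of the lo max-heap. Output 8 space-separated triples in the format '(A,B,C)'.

Answer: (1,0,23) (1,1,19) (2,1,23) (2,2,20) (3,2,23) (3,3,23) (4,3,23) (4,4,23)

Derivation:
Step 1: insert 23 -> lo=[23] hi=[] -> (len(lo)=1, len(hi)=0, max(lo)=23)
Step 2: insert 19 -> lo=[19] hi=[23] -> (len(lo)=1, len(hi)=1, max(lo)=19)
Step 3: insert 25 -> lo=[19, 23] hi=[25] -> (len(lo)=2, len(hi)=1, max(lo)=23)
Step 4: insert 20 -> lo=[19, 20] hi=[23, 25] -> (len(lo)=2, len(hi)=2, max(lo)=20)
Step 5: insert 27 -> lo=[19, 20, 23] hi=[25, 27] -> (len(lo)=3, len(hi)=2, max(lo)=23)
Step 6: insert 49 -> lo=[19, 20, 23] hi=[25, 27, 49] -> (len(lo)=3, len(hi)=3, max(lo)=23)
Step 7: insert 19 -> lo=[19, 19, 20, 23] hi=[25, 27, 49] -> (len(lo)=4, len(hi)=3, max(lo)=23)
Step 8: insert 45 -> lo=[19, 19, 20, 23] hi=[25, 27, 45, 49] -> (len(lo)=4, len(hi)=4, max(lo)=23)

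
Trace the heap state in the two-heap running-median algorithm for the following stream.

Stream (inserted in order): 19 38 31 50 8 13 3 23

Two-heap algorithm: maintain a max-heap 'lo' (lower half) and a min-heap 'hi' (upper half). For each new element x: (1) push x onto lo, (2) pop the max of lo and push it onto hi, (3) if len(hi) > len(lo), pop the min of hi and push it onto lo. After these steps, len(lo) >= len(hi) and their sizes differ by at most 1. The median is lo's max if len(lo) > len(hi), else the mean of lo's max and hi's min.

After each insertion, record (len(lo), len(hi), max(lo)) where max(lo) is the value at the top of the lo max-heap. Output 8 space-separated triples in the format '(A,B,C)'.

Step 1: insert 19 -> lo=[19] hi=[] -> (len(lo)=1, len(hi)=0, max(lo)=19)
Step 2: insert 38 -> lo=[19] hi=[38] -> (len(lo)=1, len(hi)=1, max(lo)=19)
Step 3: insert 31 -> lo=[19, 31] hi=[38] -> (len(lo)=2, len(hi)=1, max(lo)=31)
Step 4: insert 50 -> lo=[19, 31] hi=[38, 50] -> (len(lo)=2, len(hi)=2, max(lo)=31)
Step 5: insert 8 -> lo=[8, 19, 31] hi=[38, 50] -> (len(lo)=3, len(hi)=2, max(lo)=31)
Step 6: insert 13 -> lo=[8, 13, 19] hi=[31, 38, 50] -> (len(lo)=3, len(hi)=3, max(lo)=19)
Step 7: insert 3 -> lo=[3, 8, 13, 19] hi=[31, 38, 50] -> (len(lo)=4, len(hi)=3, max(lo)=19)
Step 8: insert 23 -> lo=[3, 8, 13, 19] hi=[23, 31, 38, 50] -> (len(lo)=4, len(hi)=4, max(lo)=19)

Answer: (1,0,19) (1,1,19) (2,1,31) (2,2,31) (3,2,31) (3,3,19) (4,3,19) (4,4,19)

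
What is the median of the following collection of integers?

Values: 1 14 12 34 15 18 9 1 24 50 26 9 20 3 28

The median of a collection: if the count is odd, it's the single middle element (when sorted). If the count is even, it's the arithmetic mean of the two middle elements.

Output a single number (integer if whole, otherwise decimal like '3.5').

Answer: 15

Derivation:
Step 1: insert 1 -> lo=[1] (size 1, max 1) hi=[] (size 0) -> median=1
Step 2: insert 14 -> lo=[1] (size 1, max 1) hi=[14] (size 1, min 14) -> median=7.5
Step 3: insert 12 -> lo=[1, 12] (size 2, max 12) hi=[14] (size 1, min 14) -> median=12
Step 4: insert 34 -> lo=[1, 12] (size 2, max 12) hi=[14, 34] (size 2, min 14) -> median=13
Step 5: insert 15 -> lo=[1, 12, 14] (size 3, max 14) hi=[15, 34] (size 2, min 15) -> median=14
Step 6: insert 18 -> lo=[1, 12, 14] (size 3, max 14) hi=[15, 18, 34] (size 3, min 15) -> median=14.5
Step 7: insert 9 -> lo=[1, 9, 12, 14] (size 4, max 14) hi=[15, 18, 34] (size 3, min 15) -> median=14
Step 8: insert 1 -> lo=[1, 1, 9, 12] (size 4, max 12) hi=[14, 15, 18, 34] (size 4, min 14) -> median=13
Step 9: insert 24 -> lo=[1, 1, 9, 12, 14] (size 5, max 14) hi=[15, 18, 24, 34] (size 4, min 15) -> median=14
Step 10: insert 50 -> lo=[1, 1, 9, 12, 14] (size 5, max 14) hi=[15, 18, 24, 34, 50] (size 5, min 15) -> median=14.5
Step 11: insert 26 -> lo=[1, 1, 9, 12, 14, 15] (size 6, max 15) hi=[18, 24, 26, 34, 50] (size 5, min 18) -> median=15
Step 12: insert 9 -> lo=[1, 1, 9, 9, 12, 14] (size 6, max 14) hi=[15, 18, 24, 26, 34, 50] (size 6, min 15) -> median=14.5
Step 13: insert 20 -> lo=[1, 1, 9, 9, 12, 14, 15] (size 7, max 15) hi=[18, 20, 24, 26, 34, 50] (size 6, min 18) -> median=15
Step 14: insert 3 -> lo=[1, 1, 3, 9, 9, 12, 14] (size 7, max 14) hi=[15, 18, 20, 24, 26, 34, 50] (size 7, min 15) -> median=14.5
Step 15: insert 28 -> lo=[1, 1, 3, 9, 9, 12, 14, 15] (size 8, max 15) hi=[18, 20, 24, 26, 28, 34, 50] (size 7, min 18) -> median=15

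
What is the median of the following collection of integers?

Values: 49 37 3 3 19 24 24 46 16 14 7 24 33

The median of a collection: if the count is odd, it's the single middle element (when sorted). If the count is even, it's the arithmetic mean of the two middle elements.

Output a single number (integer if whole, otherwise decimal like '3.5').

Step 1: insert 49 -> lo=[49] (size 1, max 49) hi=[] (size 0) -> median=49
Step 2: insert 37 -> lo=[37] (size 1, max 37) hi=[49] (size 1, min 49) -> median=43
Step 3: insert 3 -> lo=[3, 37] (size 2, max 37) hi=[49] (size 1, min 49) -> median=37
Step 4: insert 3 -> lo=[3, 3] (size 2, max 3) hi=[37, 49] (size 2, min 37) -> median=20
Step 5: insert 19 -> lo=[3, 3, 19] (size 3, max 19) hi=[37, 49] (size 2, min 37) -> median=19
Step 6: insert 24 -> lo=[3, 3, 19] (size 3, max 19) hi=[24, 37, 49] (size 3, min 24) -> median=21.5
Step 7: insert 24 -> lo=[3, 3, 19, 24] (size 4, max 24) hi=[24, 37, 49] (size 3, min 24) -> median=24
Step 8: insert 46 -> lo=[3, 3, 19, 24] (size 4, max 24) hi=[24, 37, 46, 49] (size 4, min 24) -> median=24
Step 9: insert 16 -> lo=[3, 3, 16, 19, 24] (size 5, max 24) hi=[24, 37, 46, 49] (size 4, min 24) -> median=24
Step 10: insert 14 -> lo=[3, 3, 14, 16, 19] (size 5, max 19) hi=[24, 24, 37, 46, 49] (size 5, min 24) -> median=21.5
Step 11: insert 7 -> lo=[3, 3, 7, 14, 16, 19] (size 6, max 19) hi=[24, 24, 37, 46, 49] (size 5, min 24) -> median=19
Step 12: insert 24 -> lo=[3, 3, 7, 14, 16, 19] (size 6, max 19) hi=[24, 24, 24, 37, 46, 49] (size 6, min 24) -> median=21.5
Step 13: insert 33 -> lo=[3, 3, 7, 14, 16, 19, 24] (size 7, max 24) hi=[24, 24, 33, 37, 46, 49] (size 6, min 24) -> median=24

Answer: 24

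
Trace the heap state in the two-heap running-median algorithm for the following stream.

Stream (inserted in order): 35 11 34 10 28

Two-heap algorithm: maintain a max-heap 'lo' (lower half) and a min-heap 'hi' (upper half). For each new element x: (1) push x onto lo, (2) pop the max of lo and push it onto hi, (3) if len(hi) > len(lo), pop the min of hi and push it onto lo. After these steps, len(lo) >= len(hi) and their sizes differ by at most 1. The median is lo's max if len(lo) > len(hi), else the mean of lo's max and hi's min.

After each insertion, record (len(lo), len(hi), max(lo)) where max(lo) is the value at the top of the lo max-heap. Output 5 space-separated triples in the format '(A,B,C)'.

Answer: (1,0,35) (1,1,11) (2,1,34) (2,2,11) (3,2,28)

Derivation:
Step 1: insert 35 -> lo=[35] hi=[] -> (len(lo)=1, len(hi)=0, max(lo)=35)
Step 2: insert 11 -> lo=[11] hi=[35] -> (len(lo)=1, len(hi)=1, max(lo)=11)
Step 3: insert 34 -> lo=[11, 34] hi=[35] -> (len(lo)=2, len(hi)=1, max(lo)=34)
Step 4: insert 10 -> lo=[10, 11] hi=[34, 35] -> (len(lo)=2, len(hi)=2, max(lo)=11)
Step 5: insert 28 -> lo=[10, 11, 28] hi=[34, 35] -> (len(lo)=3, len(hi)=2, max(lo)=28)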